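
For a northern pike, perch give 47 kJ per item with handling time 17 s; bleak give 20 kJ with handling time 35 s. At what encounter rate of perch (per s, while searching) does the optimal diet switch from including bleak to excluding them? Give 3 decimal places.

At the threshold, the rate on perch alone equals the profitability of bleak: λ·47/(1 + λ·17) = 20/35 = 0.5714.
Rearranging, λ(47 − 0.5714×17) = 0.5714, so λ = 0.5714/37.29 = 0.01533 per s.

0.015 per s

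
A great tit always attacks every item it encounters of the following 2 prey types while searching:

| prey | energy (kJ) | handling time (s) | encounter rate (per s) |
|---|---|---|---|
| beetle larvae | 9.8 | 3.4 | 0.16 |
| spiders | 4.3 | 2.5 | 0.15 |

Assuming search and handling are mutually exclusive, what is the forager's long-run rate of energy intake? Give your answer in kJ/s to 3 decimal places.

R = (0.16×9.8 + 0.15×4.3) / (1 + 0.16×3.4 + 0.15×2.5) = 2.213/1.919 = 1.153 kJ/s.

1.153 kJ/s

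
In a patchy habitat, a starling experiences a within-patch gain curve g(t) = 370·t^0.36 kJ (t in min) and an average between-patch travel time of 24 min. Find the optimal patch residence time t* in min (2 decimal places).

Optimal t* satisfies g'(t*) = g(t*)/(T + t*).
g'(t) = 0.36·370·t^-0.64. Setting 0.36·370·t^-0.64 = 370·t^0.36/(24+t) gives 0.36(24+t) = t, so 0.64·t = 0.36×24.
t* = 0.36×24/0.64 = 13.5 min.

13.50 min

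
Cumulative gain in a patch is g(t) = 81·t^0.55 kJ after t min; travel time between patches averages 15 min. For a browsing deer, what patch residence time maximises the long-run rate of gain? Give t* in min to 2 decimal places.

18.33 min

By the marginal value theorem, leave when the instantaneous gain rate g'(t) equals the habitat-wide average g(t)/(T + t).
g'(t) = 0.55·81·t^-0.45. Setting 0.55·81·t^-0.45 = 81·t^0.55/(15+t) gives 0.55(15+t) = t, so 0.45·t = 0.55×15.
t* = 0.55×15/0.45 = 18.33 min.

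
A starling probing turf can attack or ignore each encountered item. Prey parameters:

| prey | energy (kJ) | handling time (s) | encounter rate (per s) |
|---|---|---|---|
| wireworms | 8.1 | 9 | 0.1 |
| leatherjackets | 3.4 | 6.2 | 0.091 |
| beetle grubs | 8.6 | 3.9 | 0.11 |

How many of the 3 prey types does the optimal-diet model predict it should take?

E/h in descending order: beetle grubs 2.21, wireworms 0.9, leatherjackets 0.548 kJ/s. The optimal diet is the largest prefix of this list for which every included type satisfies E_i/h_i > R on the types above it.
Rate on top 1: 0.662. wireworms: 0.9 > 0.662 → include.
Rate on top 2: 0.754. leatherjackets: 0.548 < 0.754 → exclude; stop.
Optimal diet: beetle grubs, wireworms — 2 of 3 types.

2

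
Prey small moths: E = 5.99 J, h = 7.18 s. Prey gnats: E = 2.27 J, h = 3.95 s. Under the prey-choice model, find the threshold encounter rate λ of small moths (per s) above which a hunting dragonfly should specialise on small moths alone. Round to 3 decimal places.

0.308 per s

The zero-one rule: include gnats iff E₂/h₂ > λE₁/(1+λh₁). Equality gives the switch point.
λE₁h₂ = E₂ + λE₂h₁ ⇒ λ = E₂/(E₁h₂ − E₂h₁) = 2.27/(23.66 − 16.3) = 0.3083 per s.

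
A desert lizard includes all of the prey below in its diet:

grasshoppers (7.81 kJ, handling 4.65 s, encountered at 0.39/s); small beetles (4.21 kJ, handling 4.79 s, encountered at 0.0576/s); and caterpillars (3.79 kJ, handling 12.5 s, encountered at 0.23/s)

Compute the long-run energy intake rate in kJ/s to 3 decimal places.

R = (0.39×7.81 + 0.0576×4.21 + 0.23×3.79) / (1 + 0.39×4.65 + 0.0576×4.79 + 0.23×12.5) = 4.16/5.964 = 0.6975 kJ/s.

0.697 kJ/s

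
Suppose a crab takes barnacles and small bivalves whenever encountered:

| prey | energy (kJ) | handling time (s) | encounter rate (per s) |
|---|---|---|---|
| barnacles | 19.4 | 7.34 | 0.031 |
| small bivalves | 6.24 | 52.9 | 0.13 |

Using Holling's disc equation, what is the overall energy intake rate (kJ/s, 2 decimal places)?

0.17 kJ/s

R = (0.031×19.4 + 0.13×6.24) / (1 + 0.031×7.34 + 0.13×52.9) = 1.413/8.105 = 0.1743 kJ/s.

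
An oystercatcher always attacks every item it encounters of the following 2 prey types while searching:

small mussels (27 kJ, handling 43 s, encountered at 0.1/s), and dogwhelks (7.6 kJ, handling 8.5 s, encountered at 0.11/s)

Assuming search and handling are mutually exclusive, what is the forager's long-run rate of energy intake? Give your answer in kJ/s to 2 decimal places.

0.57 kJ/s

Energy encountered per unit search time: 0.1×27 + 0.11×7.6 = 3.536 kJ/s.
Handling time per unit search time: 0.1×43 + 0.11×8.5 = 5.235.
Rate = 3.536/(1 + 5.235) = 0.5671 kJ/s.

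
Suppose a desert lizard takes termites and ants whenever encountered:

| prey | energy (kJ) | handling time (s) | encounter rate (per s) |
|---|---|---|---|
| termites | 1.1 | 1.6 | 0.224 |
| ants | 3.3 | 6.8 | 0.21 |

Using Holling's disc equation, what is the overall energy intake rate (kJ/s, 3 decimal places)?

0.337 kJ/s

R = Σλ_iE_i / (1 + Σλ_ih_i)
Numerator: 0.224×1.1 + 0.21×3.3 = 0.9394
Denominator: 1 + 0.224×1.6 + 0.21×6.8 = 2.786
R = 0.9394/2.786 = 0.3371 kJ/s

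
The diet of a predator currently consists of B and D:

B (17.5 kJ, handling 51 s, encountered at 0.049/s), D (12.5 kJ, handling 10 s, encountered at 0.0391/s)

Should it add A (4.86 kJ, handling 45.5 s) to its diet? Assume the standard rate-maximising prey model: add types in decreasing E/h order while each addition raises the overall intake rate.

On B and D alone, R = ΣλE/(1+Σλh) = 1.346/3.89 = 0.3461 kJ/s.
Profitability of A: 4.86/45.5 = 0.1068 kJ/s.
0.1068 < 0.3461, so adding A would lower the average — exclude it.

No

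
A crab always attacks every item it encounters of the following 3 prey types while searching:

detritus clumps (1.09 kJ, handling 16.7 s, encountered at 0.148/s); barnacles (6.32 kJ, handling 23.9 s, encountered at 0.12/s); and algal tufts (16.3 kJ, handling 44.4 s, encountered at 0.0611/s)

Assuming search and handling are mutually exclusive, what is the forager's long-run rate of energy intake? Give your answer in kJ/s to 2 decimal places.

R = Σλ_iE_i / (1 + Σλ_ih_i)
Numerator: 0.148×1.09 + 0.12×6.32 + 0.0611×16.3 = 1.916
Denominator: 1 + 0.148×16.7 + 0.12×23.9 + 0.0611×44.4 = 9.052
R = 1.916/9.052 = 0.2116 kJ/s

0.21 kJ/s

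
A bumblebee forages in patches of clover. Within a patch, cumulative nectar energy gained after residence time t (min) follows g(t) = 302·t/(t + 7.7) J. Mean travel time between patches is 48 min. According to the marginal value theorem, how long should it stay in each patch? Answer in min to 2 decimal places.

19.22 min

Optimal t* satisfies g'(t*) = g(t*)/(T + t*).
g'(t) = 302·7.7/(t + 7.7)². Setting 302·7.7/(t+7.7)² = 302t/[(t+7.7)(48+t)] gives 7.7(48+t) = t(t+7.7), so t² = 7.7×48 = 369.6.
t* = √369.6 = 19.22 min.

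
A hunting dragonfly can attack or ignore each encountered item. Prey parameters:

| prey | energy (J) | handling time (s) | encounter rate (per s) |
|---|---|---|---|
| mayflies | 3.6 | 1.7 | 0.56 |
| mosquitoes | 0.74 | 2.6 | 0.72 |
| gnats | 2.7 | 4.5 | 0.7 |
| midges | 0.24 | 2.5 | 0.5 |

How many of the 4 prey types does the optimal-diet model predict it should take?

Profitabilities (E/h, J/s): mayflies 2.12, gnats 0.6, mosquitoes 0.285, midges 0.096. Add prey in this order while the next type's profitability exceeds the intake rate on those already taken.
Rate on top 1: 1.033. gnats: 0.6 < 1.033 → exclude; stop.
Optimal diet: mayflies — 1 of 4 types.

1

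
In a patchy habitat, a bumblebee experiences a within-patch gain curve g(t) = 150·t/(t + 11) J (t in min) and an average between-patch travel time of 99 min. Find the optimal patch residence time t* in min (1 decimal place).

33.0 min

By the marginal value theorem, leave when the instantaneous gain rate g'(t) equals the habitat-wide average g(t)/(T + t).
g'(t) = 150·11/(t + 11)². Setting 150·11/(t+11)² = 150t/[(t+11)(99+t)] gives 11(99+t) = t(t+11), so t² = 11×99 = 1089.
t* = √1089 = 33 min.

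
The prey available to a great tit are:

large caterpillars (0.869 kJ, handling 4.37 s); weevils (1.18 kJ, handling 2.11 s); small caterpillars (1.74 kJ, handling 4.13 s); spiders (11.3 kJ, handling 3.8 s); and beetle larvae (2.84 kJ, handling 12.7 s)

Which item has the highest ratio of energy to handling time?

Profitability E/h (kJ/s): large caterpillars = 0.869/4.37 = 0.199, weevils = 1.18/2.11 = 0.559, small caterpillars = 1.74/4.13 = 0.421, spiders = 11.3/3.8 = 2.97, beetle larvae = 2.84/12.7 = 0.224.
Ranked: spiders > weevils > small caterpillars > beetle larvae > large caterpillars.

spiders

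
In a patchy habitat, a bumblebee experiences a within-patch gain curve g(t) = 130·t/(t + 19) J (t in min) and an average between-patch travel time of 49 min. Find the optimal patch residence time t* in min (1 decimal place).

Optimal t* satisfies g'(t*) = g(t*)/(T + t*).
g'(t) = 130·19/(t + 19)². Setting 130·19/(t+19)² = 130t/[(t+19)(49+t)] gives 19(49+t) = t(t+19), so t² = 19×49 = 931.
t* = √931 = 30.51 min.

30.5 min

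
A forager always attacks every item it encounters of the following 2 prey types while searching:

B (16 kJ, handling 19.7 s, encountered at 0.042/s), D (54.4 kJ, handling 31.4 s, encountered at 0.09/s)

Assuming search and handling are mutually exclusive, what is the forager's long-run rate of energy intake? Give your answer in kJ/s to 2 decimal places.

1.20 kJ/s

Energy encountered per unit search time: 0.042×16 + 0.09×54.4 = 5.568 kJ/s.
Handling time per unit search time: 0.042×19.7 + 0.09×31.4 = 3.653.
Rate = 5.568/(1 + 3.653) = 1.197 kJ/s.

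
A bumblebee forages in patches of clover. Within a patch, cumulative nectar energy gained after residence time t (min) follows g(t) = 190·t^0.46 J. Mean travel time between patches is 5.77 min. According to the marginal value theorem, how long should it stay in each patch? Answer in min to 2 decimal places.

4.92 min

By the marginal value theorem, leave when the instantaneous gain rate g'(t) equals the habitat-wide average g(t)/(T + t).
g'(t) = 0.46·190·t^-0.54. Setting 0.46·190·t^-0.54 = 190·t^0.46/(5.77+t) gives 0.46(5.77+t) = t, so 0.54·t = 0.46×5.77.
t* = 0.46×5.77/0.54 = 4.915 min.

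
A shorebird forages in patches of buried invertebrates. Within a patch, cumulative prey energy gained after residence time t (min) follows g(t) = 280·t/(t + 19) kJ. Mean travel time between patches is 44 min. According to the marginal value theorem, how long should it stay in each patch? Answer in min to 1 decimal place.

28.9 min

By the marginal value theorem, leave when the instantaneous gain rate g'(t) equals the habitat-wide average g(t)/(T + t).
g'(t) = 280·19/(t + 19)². Setting 280·19/(t+19)² = 280t/[(t+19)(44+t)] gives 19(44+t) = t(t+19), so t² = 19×44 = 836.
t* = √836 = 28.91 min.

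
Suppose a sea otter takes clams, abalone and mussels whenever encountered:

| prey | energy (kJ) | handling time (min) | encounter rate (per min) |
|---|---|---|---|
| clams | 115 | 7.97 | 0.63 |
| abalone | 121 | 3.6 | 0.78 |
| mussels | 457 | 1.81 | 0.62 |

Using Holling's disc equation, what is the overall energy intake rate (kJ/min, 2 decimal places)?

45.24 kJ/min

R = Σλ_iE_i / (1 + Σλ_ih_i)
Numerator: 0.63×115 + 0.78×121 + 0.62×457 = 450.2
Denominator: 1 + 0.63×7.97 + 0.78×3.6 + 0.62×1.81 = 9.951
R = 450.2/9.951 = 45.24 kJ/min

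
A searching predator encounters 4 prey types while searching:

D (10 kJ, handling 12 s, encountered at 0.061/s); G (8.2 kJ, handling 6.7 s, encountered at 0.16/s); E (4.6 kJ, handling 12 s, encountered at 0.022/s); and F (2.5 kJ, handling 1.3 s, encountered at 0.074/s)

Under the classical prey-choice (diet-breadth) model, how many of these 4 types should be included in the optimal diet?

E/h in descending order: F 1.92, G 1.22, D 0.833, E 0.383 kJ/s. The optimal diet is the largest prefix of this list for which every included type satisfies E_i/h_i > R on the types above it.
Rate on top 1: 0.1688. G: 1.22 > 0.1688 → include.
Rate on top 2: 0.6904. D: 0.833 > 0.6904 → include.
Rate on top 3: 0.7265. E: 0.383 < 0.7265 → exclude; stop.
Optimal diet: F, G, D — 3 of 4 types.

3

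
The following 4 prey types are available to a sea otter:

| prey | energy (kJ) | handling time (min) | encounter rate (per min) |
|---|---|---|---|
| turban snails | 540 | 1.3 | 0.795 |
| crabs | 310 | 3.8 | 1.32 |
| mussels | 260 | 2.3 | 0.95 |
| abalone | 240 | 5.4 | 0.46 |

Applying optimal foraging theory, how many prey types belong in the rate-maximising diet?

1

Profitabilities (E/h, kJ/min): turban snails 415, mussels 113, crabs 81.6, abalone 44.4. Add prey in this order while the next type's profitability exceeds the intake rate on those already taken.
Rate on top 1: 211.1. mussels: 113 < 211.1 → exclude; stop.
Optimal diet: turban snails — 1 of 4 types.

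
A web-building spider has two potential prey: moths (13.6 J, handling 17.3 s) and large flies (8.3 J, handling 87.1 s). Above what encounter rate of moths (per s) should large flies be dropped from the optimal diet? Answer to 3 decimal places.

At the threshold, the rate on moths alone equals the profitability of large flies: λ·13.6/(1 + λ·17.3) = 8.3/87.1 = 0.09529.
Rearranging, λ(13.6 − 0.09529×17.3) = 0.09529, so λ = 0.09529/11.95 = 0.007973 per s.

0.008 per s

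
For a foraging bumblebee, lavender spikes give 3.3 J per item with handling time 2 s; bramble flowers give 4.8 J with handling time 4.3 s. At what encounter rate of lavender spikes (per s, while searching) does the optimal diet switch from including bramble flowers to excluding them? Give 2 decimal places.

1.05 per s

Drop bramble flowers once their profitability E₂/h₂ falls below the rate achievable on lavender spikes alone: E₂/h₂ = λE₁/(1 + λh₁).
Solve for λ: λE₁h₂ = E₂(1 + λh₁) → λ(E₁h₂ − E₂h₁) = E₂ → λ = E₂/(E₁h₂ − E₂h₁).
λ = 4.8/(3.3×4.3 − 4.8×2) = 4.8/4.59 = 1.046 per s.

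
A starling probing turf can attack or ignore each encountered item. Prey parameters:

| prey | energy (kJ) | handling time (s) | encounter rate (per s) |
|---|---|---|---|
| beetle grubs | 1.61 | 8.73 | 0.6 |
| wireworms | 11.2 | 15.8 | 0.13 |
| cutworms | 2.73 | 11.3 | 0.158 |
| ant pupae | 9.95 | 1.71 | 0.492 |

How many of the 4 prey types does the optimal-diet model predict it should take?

1

Rank by E/h (kJ/s): ant pupae 5.82, wireworms 0.709, cutworms 0.242, beetle grubs 0.184. Include each in turn until the next type's E/h falls below the running intake rate.
Rate on top 1: 2.659. wireworms: 0.709 < 2.659 → exclude; stop.
Optimal diet: ant pupae — 1 of 4 types.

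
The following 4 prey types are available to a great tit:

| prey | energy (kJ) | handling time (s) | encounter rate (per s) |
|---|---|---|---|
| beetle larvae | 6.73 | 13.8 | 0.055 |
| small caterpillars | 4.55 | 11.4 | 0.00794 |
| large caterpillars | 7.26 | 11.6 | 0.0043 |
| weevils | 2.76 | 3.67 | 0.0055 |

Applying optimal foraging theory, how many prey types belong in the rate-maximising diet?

4

Profitabilities (E/h, kJ/s): weevils 0.752, large caterpillars 0.626, beetle larvae 0.488, small caterpillars 0.399. Add prey in this order while the next type's profitability exceeds the intake rate on those already taken.
Rate on top 1: 0.01488. large caterpillars: 0.626 > 0.01488 → include.
Rate on top 2: 0.04336. beetle larvae: 0.488 > 0.04336 → include.
Rate on top 3: 0.2277. small caterpillars: 0.399 > 0.2277 → include.
Optimal diet: weevils, large caterpillars, beetle larvae, small caterpillars — 4 of 4 types.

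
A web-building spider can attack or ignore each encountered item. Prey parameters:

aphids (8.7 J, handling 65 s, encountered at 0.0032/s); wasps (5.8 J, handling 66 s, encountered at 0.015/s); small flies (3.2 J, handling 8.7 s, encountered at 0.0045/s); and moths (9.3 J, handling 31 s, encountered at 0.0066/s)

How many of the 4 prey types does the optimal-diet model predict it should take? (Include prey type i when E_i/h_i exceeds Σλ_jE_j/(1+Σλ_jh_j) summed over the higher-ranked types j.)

Rank by E/h (J/s): small flies 0.368, moths 0.3, aphids 0.134, wasps 0.0879. Include each in turn until the next type's E/h falls below the running intake rate.
Rate on top 1: 0.01386. moths: 0.3 > 0.01386 → include.
Rate on top 2: 0.06093. aphids: 0.134 > 0.06093 → include.
Rate on top 3: 0.07138. wasps: 0.0879 > 0.07138 → include.
Optimal diet: small flies, moths, aphids, wasps — 4 of 4 types.

4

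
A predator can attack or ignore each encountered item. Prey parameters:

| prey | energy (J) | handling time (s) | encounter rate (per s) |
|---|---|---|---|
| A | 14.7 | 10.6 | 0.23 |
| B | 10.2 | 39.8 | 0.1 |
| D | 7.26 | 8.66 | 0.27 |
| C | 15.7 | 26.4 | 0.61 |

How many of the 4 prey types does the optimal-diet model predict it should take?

1

Rank by E/h (J/s): A 1.39, D 0.838, C 0.595, B 0.256. Include each in turn until the next type's E/h falls below the running intake rate.
Rate on top 1: 0.9834. D: 0.838 < 0.9834 → exclude; stop.
Optimal diet: A — 1 of 4 types.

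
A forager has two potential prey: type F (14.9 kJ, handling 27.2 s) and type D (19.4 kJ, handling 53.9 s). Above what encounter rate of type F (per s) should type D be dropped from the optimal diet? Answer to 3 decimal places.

0.070 per s

At the threshold, the rate on type F alone equals the profitability of type D: λ·14.9/(1 + λ·27.2) = 19.4/53.9 = 0.3599.
Rearranging, λ(14.9 − 0.3599×27.2) = 0.3599, so λ = 0.3599/5.11 = 0.07044 per s.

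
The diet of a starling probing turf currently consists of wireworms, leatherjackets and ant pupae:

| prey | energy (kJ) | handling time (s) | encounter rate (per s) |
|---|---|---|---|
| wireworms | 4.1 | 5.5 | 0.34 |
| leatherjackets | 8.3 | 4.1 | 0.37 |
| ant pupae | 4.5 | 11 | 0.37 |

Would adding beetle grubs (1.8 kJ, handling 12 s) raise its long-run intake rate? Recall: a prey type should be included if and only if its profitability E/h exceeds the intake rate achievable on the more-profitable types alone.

No

Current rate: (0.34×4.1 + 0.37×8.3 + 0.37×4.5)/(1 + 0.34×5.5 + 0.37×4.1 + 0.37×11) = 0.7248 kJ/s.
beetle grubs: E/h = 1.8/12 = 0.15 kJ/s.
Since 0.15 < R, time spent handling beetle grubs is better spent searching.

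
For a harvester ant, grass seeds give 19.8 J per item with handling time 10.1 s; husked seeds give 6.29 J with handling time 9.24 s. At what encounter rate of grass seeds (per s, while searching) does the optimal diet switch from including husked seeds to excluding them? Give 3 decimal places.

The zero-one rule: include husked seeds iff E₂/h₂ > λE₁/(1+λh₁). Equality gives the switch point.
λE₁h₂ = E₂ + λE₂h₁ ⇒ λ = E₂/(E₁h₂ − E₂h₁) = 6.29/(183 − 63.53) = 0.05267 per s.

0.053 per s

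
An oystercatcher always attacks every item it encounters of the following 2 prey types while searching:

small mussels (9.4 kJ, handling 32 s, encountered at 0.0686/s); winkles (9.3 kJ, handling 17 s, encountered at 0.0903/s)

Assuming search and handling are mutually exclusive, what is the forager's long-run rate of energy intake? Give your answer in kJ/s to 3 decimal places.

0.314 kJ/s

Energy encountered per unit search time: 0.0686×9.4 + 0.0903×9.3 = 1.485 kJ/s.
Handling time per unit search time: 0.0686×32 + 0.0903×17 = 3.73.
Rate = 1.485/(1 + 3.73) = 0.3139 kJ/s.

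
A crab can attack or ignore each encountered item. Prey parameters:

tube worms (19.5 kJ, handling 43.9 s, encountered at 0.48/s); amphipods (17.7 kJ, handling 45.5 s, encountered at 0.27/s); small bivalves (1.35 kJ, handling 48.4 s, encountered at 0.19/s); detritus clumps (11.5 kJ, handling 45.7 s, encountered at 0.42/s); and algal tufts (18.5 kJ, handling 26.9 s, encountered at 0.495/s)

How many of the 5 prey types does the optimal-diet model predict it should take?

Rank by E/h (kJ/s): algal tufts 0.688, tube worms 0.444, amphipods 0.389, detritus clumps 0.252, small bivalves 0.0279. Include each in turn until the next type's E/h falls below the running intake rate.
Rate on top 1: 0.6397. tube worms: 0.444 < 0.6397 → exclude; stop.
Optimal diet: algal tufts — 1 of 5 types.

1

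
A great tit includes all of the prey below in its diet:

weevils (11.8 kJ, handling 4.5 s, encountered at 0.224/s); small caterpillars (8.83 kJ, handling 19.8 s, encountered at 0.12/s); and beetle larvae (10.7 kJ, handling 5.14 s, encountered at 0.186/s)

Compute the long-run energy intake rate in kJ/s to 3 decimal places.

1.066 kJ/s

Energy encountered per unit search time: 0.224×11.8 + 0.12×8.83 + 0.186×10.7 = 5.693 kJ/s.
Handling time per unit search time: 0.224×4.5 + 0.12×19.8 + 0.186×5.14 = 4.34.
Rate = 5.693/(1 + 4.34) = 1.066 kJ/s.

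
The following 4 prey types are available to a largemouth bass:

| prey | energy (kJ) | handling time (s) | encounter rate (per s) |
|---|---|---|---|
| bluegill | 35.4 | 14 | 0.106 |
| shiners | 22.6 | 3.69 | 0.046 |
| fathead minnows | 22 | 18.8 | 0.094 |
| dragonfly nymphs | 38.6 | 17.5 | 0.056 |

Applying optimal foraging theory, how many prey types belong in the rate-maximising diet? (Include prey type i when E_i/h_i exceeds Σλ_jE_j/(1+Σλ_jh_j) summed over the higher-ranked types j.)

E/h in descending order: shiners 6.12, bluegill 2.53, dragonfly nymphs 2.21, fathead minnows 1.17 kJ/s. The optimal diet is the largest prefix of this list for which every included type satisfies E_i/h_i > R on the types above it.
Rate on top 1: 0.8887. bluegill: 2.53 > 0.8887 → include.
Rate on top 2: 1.806. dragonfly nymphs: 2.21 > 1.806 → include.
Rate on top 3: 1.914. fathead minnows: 1.17 < 1.914 → exclude; stop.
Optimal diet: shiners, bluegill, dragonfly nymphs — 3 of 4 types.

3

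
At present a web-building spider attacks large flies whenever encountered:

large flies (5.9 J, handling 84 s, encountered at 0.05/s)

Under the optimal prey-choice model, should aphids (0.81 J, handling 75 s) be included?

No

Intake rate on the current diet: R = (0.05×5.9) / (1 + 0.05×84) = 0.295/5.2 = 0.05673 J/s.
Profitability of aphids: 0.81/75 = 0.0108 J/s.
0.0108 < 0.05673, so adding aphids would lower the average — exclude it.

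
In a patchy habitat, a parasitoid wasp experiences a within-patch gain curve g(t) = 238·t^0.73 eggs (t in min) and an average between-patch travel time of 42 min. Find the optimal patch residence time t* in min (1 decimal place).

By the marginal value theorem, leave when the instantaneous gain rate g'(t) equals the habitat-wide average g(t)/(T + t).
g'(t) = 0.73·238·t^-0.27. Setting 0.73·238·t^-0.27 = 238·t^0.73/(42+t) gives 0.73(42+t) = t, so 0.27·t = 0.73×42.
t* = 0.73×42/0.27 = 113.6 min.

113.6 min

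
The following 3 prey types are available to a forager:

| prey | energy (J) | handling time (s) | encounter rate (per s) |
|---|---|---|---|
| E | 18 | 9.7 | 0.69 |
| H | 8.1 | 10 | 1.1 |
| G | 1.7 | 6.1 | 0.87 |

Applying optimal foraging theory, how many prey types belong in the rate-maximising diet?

1

E/h in descending order: E 1.86, H 0.81, G 0.279 J/s. The optimal diet is the largest prefix of this list for which every included type satisfies E_i/h_i > R on the types above it.
Rate on top 1: 1.614. H: 0.81 < 1.614 → exclude; stop.
Optimal diet: E — 1 of 3 types.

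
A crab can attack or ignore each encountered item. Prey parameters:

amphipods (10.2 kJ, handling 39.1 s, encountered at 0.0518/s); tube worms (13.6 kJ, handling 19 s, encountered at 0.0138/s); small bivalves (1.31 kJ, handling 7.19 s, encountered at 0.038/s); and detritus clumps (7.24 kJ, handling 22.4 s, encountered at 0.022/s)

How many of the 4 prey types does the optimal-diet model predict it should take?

E/h in descending order: tube worms 0.716, detritus clumps 0.323, amphipods 0.261, small bivalves 0.182 kJ/s. The optimal diet is the largest prefix of this list for which every included type satisfies E_i/h_i > R on the types above it.
Rate on top 1: 0.1487. detritus clumps: 0.323 > 0.1487 → include.
Rate on top 2: 0.1977. amphipods: 0.261 > 0.1977 → include.
Rate on top 3: 0.2315. small bivalves: 0.182 < 0.2315 → exclude; stop.
Optimal diet: tube worms, detritus clumps, amphipods — 3 of 4 types.

3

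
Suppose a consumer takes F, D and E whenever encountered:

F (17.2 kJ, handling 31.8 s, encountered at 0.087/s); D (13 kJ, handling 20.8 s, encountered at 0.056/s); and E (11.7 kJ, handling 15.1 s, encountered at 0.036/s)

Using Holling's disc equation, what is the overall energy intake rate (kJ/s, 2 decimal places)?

0.48 kJ/s

R = (0.087×17.2 + 0.056×13 + 0.036×11.7) / (1 + 0.087×31.8 + 0.056×20.8 + 0.036×15.1) = 2.646/5.475 = 0.4832 kJ/s.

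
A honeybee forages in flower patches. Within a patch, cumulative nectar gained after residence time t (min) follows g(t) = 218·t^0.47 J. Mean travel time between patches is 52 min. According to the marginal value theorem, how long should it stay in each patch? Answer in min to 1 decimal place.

Optimal t* satisfies g'(t*) = g(t*)/(T + t*).
g'(t) = 0.47·218·t^-0.53. Setting 0.47·218·t^-0.53 = 218·t^0.47/(52+t) gives 0.47(52+t) = t, so 0.53·t = 0.47×52.
t* = 0.47×52/0.53 = 46.11 min.

46.1 min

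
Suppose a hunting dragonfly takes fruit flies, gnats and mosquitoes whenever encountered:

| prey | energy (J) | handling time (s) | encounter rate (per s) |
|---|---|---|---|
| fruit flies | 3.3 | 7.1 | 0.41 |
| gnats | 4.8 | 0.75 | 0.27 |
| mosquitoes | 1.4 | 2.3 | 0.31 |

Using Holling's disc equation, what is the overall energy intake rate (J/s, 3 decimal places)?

R = (0.41×3.3 + 0.27×4.8 + 0.31×1.4) / (1 + 0.41×7.1 + 0.27×0.75 + 0.31×2.3) = 3.083/4.826 = 0.6388 J/s.

0.639 J/s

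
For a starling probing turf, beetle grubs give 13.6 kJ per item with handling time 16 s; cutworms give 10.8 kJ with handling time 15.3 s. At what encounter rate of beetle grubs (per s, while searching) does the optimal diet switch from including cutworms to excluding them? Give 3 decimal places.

0.306 per s

The zero-one rule: include cutworms iff E₂/h₂ > λE₁/(1+λh₁). Equality gives the switch point.
λE₁h₂ = E₂ + λE₂h₁ ⇒ λ = E₂/(E₁h₂ − E₂h₁) = 10.8/(208.1 − 172.8) = 0.3061 per s.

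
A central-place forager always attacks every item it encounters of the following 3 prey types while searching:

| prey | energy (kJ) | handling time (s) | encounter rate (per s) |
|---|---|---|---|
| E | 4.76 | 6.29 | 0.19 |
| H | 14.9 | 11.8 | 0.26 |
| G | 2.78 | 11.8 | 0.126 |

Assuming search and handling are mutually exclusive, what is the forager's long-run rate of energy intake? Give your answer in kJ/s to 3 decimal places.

R = Σλ_iE_i / (1 + Σλ_ih_i)
Numerator: 0.19×4.76 + 0.26×14.9 + 0.126×2.78 = 5.129
Denominator: 1 + 0.19×6.29 + 0.26×11.8 + 0.126×11.8 = 6.75
R = 5.129/6.75 = 0.7598 kJ/s

0.760 kJ/s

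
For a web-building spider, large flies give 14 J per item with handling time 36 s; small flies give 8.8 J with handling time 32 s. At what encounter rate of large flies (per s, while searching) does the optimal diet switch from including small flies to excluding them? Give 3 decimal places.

0.067 per s

At the threshold, the rate on large flies alone equals the profitability of small flies: λ·14/(1 + λ·36) = 8.8/32 = 0.275.
Rearranging, λ(14 − 0.275×36) = 0.275, so λ = 0.275/4.1 = 0.06707 per s.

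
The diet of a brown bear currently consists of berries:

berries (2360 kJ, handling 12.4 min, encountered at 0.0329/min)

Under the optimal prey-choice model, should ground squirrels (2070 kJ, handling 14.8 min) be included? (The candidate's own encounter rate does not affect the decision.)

Yes

Intake rate on the current diet: R = (0.0329×2360) / (1 + 0.0329×12.4) = 77.64/1.408 = 55.15 kJ/min.
Profitability of ground squirrels: 2070/14.8 = 139.9 kJ/min.
Since 139.9 > R, including ground squirrels increases the long-run rate.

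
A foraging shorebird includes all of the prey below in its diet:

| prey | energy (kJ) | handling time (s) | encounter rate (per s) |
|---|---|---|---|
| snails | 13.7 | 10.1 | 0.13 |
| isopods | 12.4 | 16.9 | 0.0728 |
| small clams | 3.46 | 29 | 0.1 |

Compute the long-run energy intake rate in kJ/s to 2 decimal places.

Energy encountered per unit search time: 0.13×13.7 + 0.0728×12.4 + 0.1×3.46 = 3.03 kJ/s.
Handling time per unit search time: 0.13×10.1 + 0.0728×16.9 + 0.1×29 = 5.443.
Rate = 3.03/(1 + 5.443) = 0.4702 kJ/s.

0.47 kJ/s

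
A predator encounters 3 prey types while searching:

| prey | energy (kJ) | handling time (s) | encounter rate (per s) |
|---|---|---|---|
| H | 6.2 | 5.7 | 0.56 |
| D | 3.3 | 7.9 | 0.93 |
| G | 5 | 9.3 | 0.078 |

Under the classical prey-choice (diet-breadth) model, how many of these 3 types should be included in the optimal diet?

E/h in descending order: H 1.09, G 0.538, D 0.418 kJ/s. The optimal diet is the largest prefix of this list for which every included type satisfies E_i/h_i > R on the types above it.
Rate on top 1: 0.8282. G: 0.538 < 0.8282 → exclude; stop.
Optimal diet: H — 1 of 3 types.

1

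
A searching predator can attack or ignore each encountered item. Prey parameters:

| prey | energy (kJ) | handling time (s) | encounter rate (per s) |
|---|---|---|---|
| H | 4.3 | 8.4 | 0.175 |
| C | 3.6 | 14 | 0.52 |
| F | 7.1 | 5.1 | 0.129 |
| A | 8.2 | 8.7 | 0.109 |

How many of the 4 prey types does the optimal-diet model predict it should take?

2

Rank by E/h (kJ/s): F 1.39, A 0.943, H 0.512, C 0.257. Include each in turn until the next type's E/h falls below the running intake rate.
Rate on top 1: 0.5524. A: 0.943 > 0.5524 → include.
Rate on top 2: 0.6944. H: 0.512 < 0.6944 → exclude; stop.
Optimal diet: F, A — 2 of 4 types.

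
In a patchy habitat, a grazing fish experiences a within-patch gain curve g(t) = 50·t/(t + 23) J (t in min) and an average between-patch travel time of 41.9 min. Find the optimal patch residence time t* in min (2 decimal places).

Maximise g(t)/(T+t): set derivative to zero → g'(t)(T+t) = g(t).
g'(t) = 50·23/(t + 23)². Setting 50·23/(t+23)² = 50t/[(t+23)(41.9+t)] gives 23(41.9+t) = t(t+23), so t² = 23×41.9 = 963.7.
t* = √963.7 = 31.04 min.

31.04 min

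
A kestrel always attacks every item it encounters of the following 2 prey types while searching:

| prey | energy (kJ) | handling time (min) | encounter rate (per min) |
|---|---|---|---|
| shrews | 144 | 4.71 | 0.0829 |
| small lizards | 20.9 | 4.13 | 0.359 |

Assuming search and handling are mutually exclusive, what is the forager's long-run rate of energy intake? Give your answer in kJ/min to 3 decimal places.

R = Σλ_iE_i / (1 + Σλ_ih_i)
Numerator: 0.0829×144 + 0.359×20.9 = 19.44
Denominator: 1 + 0.0829×4.71 + 0.359×4.13 = 2.873
R = 19.44/2.873 = 6.766 kJ/min

6.766 kJ/min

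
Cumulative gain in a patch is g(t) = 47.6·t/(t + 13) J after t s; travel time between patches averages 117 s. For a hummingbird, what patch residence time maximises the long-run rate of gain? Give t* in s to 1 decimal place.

Maximise g(t)/(T+t): set derivative to zero → g'(t)(T+t) = g(t).
g'(t) = 47.6·13/(t + 13)². Setting 47.6·13/(t+13)² = 47.6t/[(t+13)(117+t)] gives 13(117+t) = t(t+13), so t² = 13×117 = 1521.
t* = √1521 = 39 s.

39.0 s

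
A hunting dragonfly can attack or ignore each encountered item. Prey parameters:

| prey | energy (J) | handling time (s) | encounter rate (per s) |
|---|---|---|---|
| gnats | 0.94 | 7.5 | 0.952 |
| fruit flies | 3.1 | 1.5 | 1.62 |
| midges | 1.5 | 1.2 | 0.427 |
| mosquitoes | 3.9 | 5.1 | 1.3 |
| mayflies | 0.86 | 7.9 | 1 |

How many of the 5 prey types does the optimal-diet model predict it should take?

Profitabilities (E/h, J/s): fruit flies 2.07, midges 1.25, mosquitoes 0.765, gnats 0.125, mayflies 0.109. Add prey in this order while the next type's profitability exceeds the intake rate on those already taken.
Rate on top 1: 1.464. midges: 1.25 < 1.464 → exclude; stop.
Optimal diet: fruit flies — 1 of 5 types.

1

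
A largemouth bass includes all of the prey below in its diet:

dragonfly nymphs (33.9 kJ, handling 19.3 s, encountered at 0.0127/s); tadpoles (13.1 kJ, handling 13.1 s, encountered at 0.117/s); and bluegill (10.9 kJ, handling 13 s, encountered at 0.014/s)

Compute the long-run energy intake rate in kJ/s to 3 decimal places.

Energy encountered per unit search time: 0.0127×33.9 + 0.117×13.1 + 0.014×10.9 = 2.116 kJ/s.
Handling time per unit search time: 0.0127×19.3 + 0.117×13.1 + 0.014×13 = 1.96.
Rate = 2.116/(1 + 1.96) = 0.7149 kJ/s.

0.715 kJ/s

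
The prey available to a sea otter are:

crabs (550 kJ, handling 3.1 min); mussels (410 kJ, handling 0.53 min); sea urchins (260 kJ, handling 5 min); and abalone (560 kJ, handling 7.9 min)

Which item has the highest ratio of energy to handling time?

mussels

Profitability E/h (kJ/min): crabs = 550/3.1 = 177, mussels = 410/0.53 = 774, sea urchins = 260/5 = 52, abalone = 560/7.9 = 70.9.
Ranked: mussels > crabs > abalone > sea urchins.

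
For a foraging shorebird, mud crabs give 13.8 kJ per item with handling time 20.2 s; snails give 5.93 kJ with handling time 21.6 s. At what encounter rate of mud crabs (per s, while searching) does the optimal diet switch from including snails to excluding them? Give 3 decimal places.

0.033 per s

Drop snails once their profitability E₂/h₂ falls below the rate achievable on mud crabs alone: E₂/h₂ = λE₁/(1 + λh₁).
Solve for λ: λE₁h₂ = E₂(1 + λh₁) → λ(E₁h₂ − E₂h₁) = E₂ → λ = E₂/(E₁h₂ − E₂h₁).
λ = 5.93/(13.8×21.6 − 5.93×20.2) = 5.93/178.3 = 0.03326 per s.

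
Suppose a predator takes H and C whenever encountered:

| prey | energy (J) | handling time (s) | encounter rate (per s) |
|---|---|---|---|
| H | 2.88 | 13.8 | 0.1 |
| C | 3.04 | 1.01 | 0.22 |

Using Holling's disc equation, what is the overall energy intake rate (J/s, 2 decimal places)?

R = (0.1×2.88 + 0.22×3.04) / (1 + 0.1×13.8 + 0.22×1.01) = 0.9568/2.602 = 0.3677 J/s.

0.37 J/s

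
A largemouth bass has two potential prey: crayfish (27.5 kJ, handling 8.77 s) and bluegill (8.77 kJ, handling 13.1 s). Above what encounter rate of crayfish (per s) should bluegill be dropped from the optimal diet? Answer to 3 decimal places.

0.031 per s

Drop bluegill once their profitability E₂/h₂ falls below the rate achievable on crayfish alone: E₂/h₂ = λE₁/(1 + λh₁).
Solve for λ: λE₁h₂ = E₂(1 + λh₁) → λ(E₁h₂ − E₂h₁) = E₂ → λ = E₂/(E₁h₂ − E₂h₁).
λ = 8.77/(27.5×13.1 − 8.77×8.77) = 8.77/283.3 = 0.03095 per s.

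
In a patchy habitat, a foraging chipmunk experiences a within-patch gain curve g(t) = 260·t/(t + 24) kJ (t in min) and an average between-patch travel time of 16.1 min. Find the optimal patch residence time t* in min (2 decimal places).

Optimal t* satisfies g'(t*) = g(t*)/(T + t*).
g'(t) = 260·24/(t + 24)². Setting 260·24/(t+24)² = 260t/[(t+24)(16.1+t)] gives 24(16.1+t) = t(t+24), so t² = 24×16.1 = 386.4.
t* = √386.4 = 19.66 min.

19.66 min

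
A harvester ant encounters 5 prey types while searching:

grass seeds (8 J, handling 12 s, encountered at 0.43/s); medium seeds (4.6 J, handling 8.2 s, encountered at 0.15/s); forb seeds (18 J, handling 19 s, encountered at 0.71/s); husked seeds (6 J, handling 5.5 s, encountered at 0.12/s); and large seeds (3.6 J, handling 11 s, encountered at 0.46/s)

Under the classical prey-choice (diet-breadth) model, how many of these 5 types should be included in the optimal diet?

Profitabilities (E/h, J/s): husked seeds 1.09, forb seeds 0.947, grass seeds 0.667, medium seeds 0.561, large seeds 0.327. Add prey in this order while the next type's profitability exceeds the intake rate on those already taken.
Rate on top 1: 0.4337. forb seeds: 0.947 > 0.4337 → include.
Rate on top 2: 0.8911. grass seeds: 0.667 < 0.8911 → exclude; stop.
Optimal diet: husked seeds, forb seeds — 2 of 5 types.

2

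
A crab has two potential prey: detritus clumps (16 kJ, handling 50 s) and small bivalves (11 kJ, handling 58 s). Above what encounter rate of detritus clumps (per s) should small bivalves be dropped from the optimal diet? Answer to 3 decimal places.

0.029 per s

Drop small bivalves once their profitability E₂/h₂ falls below the rate achievable on detritus clumps alone: E₂/h₂ = λE₁/(1 + λh₁).
Solve for λ: λE₁h₂ = E₂(1 + λh₁) → λ(E₁h₂ − E₂h₁) = E₂ → λ = E₂/(E₁h₂ − E₂h₁).
λ = 11/(16×58 − 11×50) = 11/378 = 0.0291 per s.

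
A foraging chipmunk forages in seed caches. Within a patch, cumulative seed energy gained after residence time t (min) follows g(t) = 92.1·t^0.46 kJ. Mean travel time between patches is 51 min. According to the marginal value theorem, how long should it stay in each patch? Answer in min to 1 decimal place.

Optimal t* satisfies g'(t*) = g(t*)/(T + t*).
g'(t) = 0.46·92.1·t^-0.54. Setting 0.46·92.1·t^-0.54 = 92.1·t^0.46/(51+t) gives 0.46(51+t) = t, so 0.54·t = 0.46×51.
t* = 0.46×51/0.54 = 43.44 min.

43.4 min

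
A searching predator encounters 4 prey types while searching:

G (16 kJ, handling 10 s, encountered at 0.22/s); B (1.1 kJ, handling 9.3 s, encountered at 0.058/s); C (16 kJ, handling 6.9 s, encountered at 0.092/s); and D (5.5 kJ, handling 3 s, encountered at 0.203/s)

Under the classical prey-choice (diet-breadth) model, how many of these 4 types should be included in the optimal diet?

E/h in descending order: C 2.32, D 1.83, G 1.6, B 0.118 kJ/s. The optimal diet is the largest prefix of this list for which every included type satisfies E_i/h_i > R on the types above it.
Rate on top 1: 0.9004. D: 1.83 > 0.9004 → include.
Rate on top 2: 1.154. G: 1.6 > 1.154 → include.
Rate on top 3: 1.375. B: 0.118 < 1.375 → exclude; stop.
Optimal diet: C, D, G — 3 of 4 types.

3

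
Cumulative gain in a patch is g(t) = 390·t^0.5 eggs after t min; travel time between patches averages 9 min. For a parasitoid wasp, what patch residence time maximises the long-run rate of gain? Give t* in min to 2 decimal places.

9.00 min

Optimal t* satisfies g'(t*) = g(t*)/(T + t*).
g'(t) = 0.5·390·t^-0.5. Setting 0.5·390·t^-0.5 = 390·t^0.5/(9+t) gives 0.5(9+t) = t, so 0.50·t = 0.5×9.
t* = 0.5×9/0.50 = 9 min.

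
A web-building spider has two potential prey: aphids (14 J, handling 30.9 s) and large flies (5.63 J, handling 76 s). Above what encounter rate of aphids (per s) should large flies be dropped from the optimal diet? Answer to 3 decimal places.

The zero-one rule: include large flies iff E₂/h₂ > λE₁/(1+λh₁). Equality gives the switch point.
λE₁h₂ = E₂ + λE₂h₁ ⇒ λ = E₂/(E₁h₂ − E₂h₁) = 5.63/(1064 − 174) = 0.006326 per s.

0.006 per s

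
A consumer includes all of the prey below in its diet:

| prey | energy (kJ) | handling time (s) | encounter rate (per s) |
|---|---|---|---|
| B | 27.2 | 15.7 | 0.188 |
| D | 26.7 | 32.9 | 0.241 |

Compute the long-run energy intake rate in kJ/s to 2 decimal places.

0.97 kJ/s

R = Σλ_iE_i / (1 + Σλ_ih_i)
Numerator: 0.188×27.2 + 0.241×26.7 = 11.55
Denominator: 1 + 0.188×15.7 + 0.241×32.9 = 11.88
R = 11.55/11.88 = 0.972 kJ/s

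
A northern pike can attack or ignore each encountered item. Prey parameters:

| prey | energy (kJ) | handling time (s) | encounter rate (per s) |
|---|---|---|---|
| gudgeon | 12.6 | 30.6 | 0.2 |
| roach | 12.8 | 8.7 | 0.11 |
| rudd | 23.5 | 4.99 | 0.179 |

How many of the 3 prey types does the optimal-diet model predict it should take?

1

E/h in descending order: rudd 4.71, roach 1.47, gudgeon 0.412 kJ/s. The optimal diet is the largest prefix of this list for which every included type satisfies E_i/h_i > R on the types above it.
Rate on top 1: 2.222. roach: 1.47 < 2.222 → exclude; stop.
Optimal diet: rudd — 1 of 3 types.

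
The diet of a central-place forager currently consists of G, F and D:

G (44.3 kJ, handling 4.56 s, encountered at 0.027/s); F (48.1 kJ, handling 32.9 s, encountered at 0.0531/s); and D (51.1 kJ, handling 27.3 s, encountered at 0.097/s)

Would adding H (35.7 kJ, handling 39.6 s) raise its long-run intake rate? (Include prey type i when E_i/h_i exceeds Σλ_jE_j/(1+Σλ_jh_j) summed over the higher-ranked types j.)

No

On G, F and D alone, R = ΣλE/(1+Σλh) = 8.707/5.518 = 1.578 kJ/s.
H: E/h = 35.7/39.6 = 0.9015 kJ/s.
0.9015 < 1.578, so adding H would lower the average — exclude it.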